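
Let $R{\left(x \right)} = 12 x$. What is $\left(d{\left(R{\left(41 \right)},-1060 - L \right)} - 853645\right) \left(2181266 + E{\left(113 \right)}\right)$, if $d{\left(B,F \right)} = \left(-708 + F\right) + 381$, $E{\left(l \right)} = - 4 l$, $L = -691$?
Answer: $-1863158813574$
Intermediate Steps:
$d{\left(B,F \right)} = -327 + F$
$\left(d{\left(R{\left(41 \right)},-1060 - L \right)} - 853645\right) \left(2181266 + E{\left(113 \right)}\right) = \left(\left(-327 - 369\right) - 853645\right) \left(2181266 - 452\right) = \left(\left(-327 + \left(-1060 + 691\right)\right) - 853645\right) \left(2181266 - 452\right) = \left(\left(-327 - 369\right) - 853645\right) 2180814 = \left(-696 - 853645\right) 2180814 = \left(-854341\right) 2180814 = -1863158813574$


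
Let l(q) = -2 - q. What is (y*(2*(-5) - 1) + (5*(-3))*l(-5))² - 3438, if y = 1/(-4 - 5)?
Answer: -123242/81 ≈ -1521.5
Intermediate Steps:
y = -⅑ (y = 1/(-9) = -⅑ ≈ -0.11111)
(y*(2*(-5) - 1) + (5*(-3))*l(-5))² - 3438 = (-(2*(-5) - 1)/9 + (5*(-3))*(-2 - 1*(-5)))² - 3438 = (-(-10 - 1)/9 - 15*(-2 + 5))² - 3438 = (-⅑*(-11) - 15*3)² - 3438 = (11/9 - 45)² - 3438 = (-394/9)² - 3438 = 155236/81 - 3438 = -123242/81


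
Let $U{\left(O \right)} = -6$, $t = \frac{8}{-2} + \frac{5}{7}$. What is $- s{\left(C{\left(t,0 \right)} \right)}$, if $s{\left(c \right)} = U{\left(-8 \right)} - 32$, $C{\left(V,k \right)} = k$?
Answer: $38$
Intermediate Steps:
$t = - \frac{23}{7}$ ($t = 8 \left(- \frac{1}{2}\right) + 5 \cdot \frac{1}{7} = -4 + \frac{5}{7} = - \frac{23}{7} \approx -3.2857$)
$s{\left(c \right)} = -38$ ($s{\left(c \right)} = -6 - 32 = -38$)
$- s{\left(C{\left(t,0 \right)} \right)} = \left(-1\right) \left(-38\right) = 38$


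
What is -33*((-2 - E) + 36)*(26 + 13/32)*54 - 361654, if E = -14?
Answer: -2620339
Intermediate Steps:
-33*((-2 - E) + 36)*(26 + 13/32)*54 - 361654 = -33*((-2 - 1*(-14)) + 36)*(26 + 13/32)*54 - 361654 = -33*((-2 + 14) + 36)*(26 + 13*(1/32))*54 - 361654 = -33*(12 + 36)*(26 + 13/32)*54 - 361654 = -1584*845/32*54 - 361654 = -33*2535/2*54 - 361654 = -83655/2*54 - 361654 = -2258685 - 361654 = -2620339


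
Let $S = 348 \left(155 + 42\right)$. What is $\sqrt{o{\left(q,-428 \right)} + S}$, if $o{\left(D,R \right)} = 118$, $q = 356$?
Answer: $\sqrt{68674} \approx 262.06$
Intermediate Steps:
$S = 68556$ ($S = 348 \cdot 197 = 68556$)
$\sqrt{o{\left(q,-428 \right)} + S} = \sqrt{118 + 68556} = \sqrt{68674}$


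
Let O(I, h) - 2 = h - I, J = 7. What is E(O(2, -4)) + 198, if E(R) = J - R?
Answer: 209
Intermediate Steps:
O(I, h) = 2 + h - I (O(I, h) = 2 + (h - I) = 2 + h - I)
E(R) = 7 - R
E(O(2, -4)) + 198 = (7 - (2 - 4 - 1*2)) + 198 = (7 - (2 - 4 - 2)) + 198 = (7 - 1*(-4)) + 198 = (7 + 4) + 198 = 11 + 198 = 209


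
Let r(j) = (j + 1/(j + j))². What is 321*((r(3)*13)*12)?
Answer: 502151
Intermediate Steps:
r(j) = (j + 1/(2*j))²
321*((r(3)*13)*12) = 321*((((¼)*(1 + 2*3²)²/3²)*13)*12) = 321*((((¼)*(⅑)*(1 + 2*9)²)*13)*12) = 321*((((¼)*(⅑)*(1 + 18)²)*13)*12) = 321*((((¼)*(⅑)*19²)*13)*12) = 321*((((¼)*(⅑)*361)*13)*12) = 321*(((361/36)*13)*12) = 321*((4693/36)*12) = 321*(4693/3) = 502151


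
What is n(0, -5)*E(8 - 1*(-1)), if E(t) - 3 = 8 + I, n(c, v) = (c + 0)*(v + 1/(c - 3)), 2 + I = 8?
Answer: 0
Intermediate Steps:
I = 6 (I = -2 + 8 = 6)
n(c, v) = c*(v + 1/(-3 + c))
E(t) = 17 (E(t) = 3 + (8 + 6) = 3 + 14 = 17)
n(0, -5)*E(8 - 1*(-1)) = (0*(1 - 3*(-5) + 0*(-5))/(-3 + 0))*17 = (0*(1 + 15 + 0)/(-3))*17 = (0*(-1/3)*16)*17 = 0*17 = 0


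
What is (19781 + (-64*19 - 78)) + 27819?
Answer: 46306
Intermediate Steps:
(19781 + (-64*19 - 78)) + 27819 = (19781 + (-1216 - 78)) + 27819 = (19781 - 1294) + 27819 = 18487 + 27819 = 46306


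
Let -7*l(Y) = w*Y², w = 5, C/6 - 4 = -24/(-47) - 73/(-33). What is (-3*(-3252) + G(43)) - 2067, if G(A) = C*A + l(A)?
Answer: 29323880/3619 ≈ 8102.8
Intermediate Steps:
C = 20854/517 (C = 24 + 6*(-24/(-47) - 73/(-33)) = 24 + 6*(-24*(-1/47) - 73*(-1/33)) = 24 + 6*(24/47 + 73/33) = 24 + 6*(4223/1551) = 24 + 8446/517 = 20854/517 ≈ 40.337)
l(Y) = -5*Y²/7
G(A) = -5*A²/7 + 20854*A/517 (G(A) = 20854*A/517 - 5*A²/7 = -5*A²/7 + 20854*A/517)
(-3*(-3252) + G(43)) - 2067 = (-3*(-3252) + (1/3619)*43*(145978 - 2585*43)) - 2067 = (9756 + (1/3619)*43*(145978 - 111155)) - 2067 = (9756 + (1/3619)*43*34823) - 2067 = (9756 + 1497389/3619) - 2067 = 36804353/3619 - 2067 = 29323880/3619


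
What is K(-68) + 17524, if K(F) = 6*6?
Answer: 17560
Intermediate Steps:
K(F) = 36
K(-68) + 17524 = 36 + 17524 = 17560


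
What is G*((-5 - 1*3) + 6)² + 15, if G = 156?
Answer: 639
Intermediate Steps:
G*((-5 - 1*3) + 6)² + 15 = 156*((-5 - 1*3) + 6)² + 15 = 156*((-5 - 3) + 6)² + 15 = 156*(-8 + 6)² + 15 = 156*(-2)² + 15 = 156*4 + 15 = 624 + 15 = 639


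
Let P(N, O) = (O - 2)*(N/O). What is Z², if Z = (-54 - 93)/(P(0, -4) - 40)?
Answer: 21609/1600 ≈ 13.506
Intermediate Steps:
P(N, O) = N*(-2 + O)/O (P(N, O) = (-2 + O)*(N/O) = N*(-2 + O)/O)
Z = 147/40 (Z = (-54 - 93)/(0*(-2 - 4)/(-4) - 40) = -147/(0*(-¼)*(-6) - 40) = -147/(0 - 40) = -147/(-40) = -147*(-1/40) = 147/40 ≈ 3.6750)
Z² = (147/40)² = 21609/1600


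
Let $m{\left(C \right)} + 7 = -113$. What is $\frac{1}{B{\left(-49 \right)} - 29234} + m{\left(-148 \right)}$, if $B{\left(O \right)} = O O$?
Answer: $- \frac{3219961}{26833} \approx -120.0$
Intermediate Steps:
$B{\left(O \right)} = O^{2}$
$m{\left(C \right)} = -120$ ($m{\left(C \right)} = -7 - 113 = -120$)
$\frac{1}{B{\left(-49 \right)} - 29234} + m{\left(-148 \right)} = \frac{1}{\left(-49\right)^{2} - 29234} - 120 = \frac{1}{2401 - 29234} - 120 = \frac{1}{-26833} - 120 = - \frac{1}{26833} - 120 = - \frac{3219961}{26833}$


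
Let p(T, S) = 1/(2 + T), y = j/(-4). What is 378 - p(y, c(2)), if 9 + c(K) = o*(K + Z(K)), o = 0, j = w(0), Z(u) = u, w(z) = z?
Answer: 755/2 ≈ 377.50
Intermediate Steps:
j = 0
c(K) = -9 (c(K) = -9 + 0*(K + K) = -9 + 0*(2*K) = -9 + 0 = -9)
y = 0 (y = 0/(-4) = 0*(-¼) = 0)
378 - p(y, c(2)) = 378 - 1/(2 + 0) = 378 - 1/2 = 378 - 1*½ = 378 - ½ = 755/2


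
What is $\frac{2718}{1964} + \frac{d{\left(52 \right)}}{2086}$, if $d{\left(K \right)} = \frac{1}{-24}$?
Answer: $\frac{34017997}{24581424} \approx 1.3839$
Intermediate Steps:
$d{\left(K \right)} = - \frac{1}{24}$
$\frac{2718}{1964} + \frac{d{\left(52 \right)}}{2086} = \frac{2718}{1964} - \frac{1}{24 \cdot 2086} = 2718 \cdot \frac{1}{1964} - \frac{1}{50064} = \frac{1359}{982} - \frac{1}{50064} = \frac{34017997}{24581424}$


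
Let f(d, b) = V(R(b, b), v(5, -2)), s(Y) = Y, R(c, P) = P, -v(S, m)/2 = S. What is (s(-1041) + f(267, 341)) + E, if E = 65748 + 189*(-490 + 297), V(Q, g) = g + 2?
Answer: 28222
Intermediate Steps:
v(S, m) = -2*S
V(Q, g) = 2 + g
f(d, b) = -8 (f(d, b) = 2 - 2*5 = 2 - 10 = -8)
E = 29271 (E = 65748 + 189*(-193) = 65748 - 36477 = 29271)
(s(-1041) + f(267, 341)) + E = (-1041 - 8) + 29271 = -1049 + 29271 = 28222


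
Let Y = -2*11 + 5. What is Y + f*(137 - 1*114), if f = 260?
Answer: 5963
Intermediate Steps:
Y = -17 (Y = -22 + 5 = -17)
Y + f*(137 - 1*114) = -17 + 260*(137 - 1*114) = -17 + 260*(137 - 114) = -17 + 260*23 = -17 + 5980 = 5963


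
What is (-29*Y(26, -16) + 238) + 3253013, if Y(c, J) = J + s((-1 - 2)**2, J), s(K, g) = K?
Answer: 3253454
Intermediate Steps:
Y(c, J) = 9 + J (Y(c, J) = J + (-1 - 2)**2 = J + (-3)**2 = J + 9 = 9 + J)
(-29*Y(26, -16) + 238) + 3253013 = (-29*(9 - 16) + 238) + 3253013 = (-29*(-7) + 238) + 3253013 = (203 + 238) + 3253013 = 441 + 3253013 = 3253454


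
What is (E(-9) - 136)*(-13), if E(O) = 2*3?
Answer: 1690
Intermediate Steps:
E(O) = 6
(E(-9) - 136)*(-13) = (6 - 136)*(-13) = -130*(-13) = 1690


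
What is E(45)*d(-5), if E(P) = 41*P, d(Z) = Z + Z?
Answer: -18450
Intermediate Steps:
d(Z) = 2*Z
E(45)*d(-5) = (41*45)*(2*(-5)) = 1845*(-10) = -18450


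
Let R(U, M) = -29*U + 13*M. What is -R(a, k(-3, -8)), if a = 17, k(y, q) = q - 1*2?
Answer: 623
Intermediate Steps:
k(y, q) = -2 + q (k(y, q) = q - 2 = -2 + q)
-R(a, k(-3, -8)) = -(-29*17 + 13*(-2 - 8)) = -(-493 + 13*(-10)) = -(-493 - 130) = -1*(-623) = 623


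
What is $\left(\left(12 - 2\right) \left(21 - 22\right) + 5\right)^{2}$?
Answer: $25$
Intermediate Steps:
$\left(\left(12 - 2\right) \left(21 - 22\right) + 5\right)^{2} = \left(10 \left(-1\right) + 5\right)^{2} = \left(-10 + 5\right)^{2} = \left(-5\right)^{2} = 25$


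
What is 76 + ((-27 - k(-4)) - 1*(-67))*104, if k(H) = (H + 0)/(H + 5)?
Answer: 4652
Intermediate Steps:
k(H) = H/(5 + H)
76 + ((-27 - k(-4)) - 1*(-67))*104 = 76 + ((-27 - (-4)/(5 - 4)) - 1*(-67))*104 = 76 + ((-27 - (-4)/1) + 67)*104 = 76 + ((-27 - (-4)) + 67)*104 = 76 + ((-27 - 1*(-4)) + 67)*104 = 76 + ((-27 + 4) + 67)*104 = 76 + (-23 + 67)*104 = 76 + 44*104 = 76 + 4576 = 4652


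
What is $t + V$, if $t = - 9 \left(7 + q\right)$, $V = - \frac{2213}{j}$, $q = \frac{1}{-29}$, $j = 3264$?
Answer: $- \frac{5998129}{94656} \approx -63.368$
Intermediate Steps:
$q = - \frac{1}{29} \approx -0.034483$
$V = - \frac{2213}{3264} \approx -0.678$
$t = - \frac{1818}{29}$ ($t = - 9 \left(7 - \frac{1}{29}\right) = \left(-9\right) \frac{202}{29} = - \frac{1818}{29} \approx -62.69$)
$t + V = - \frac{1818}{29} - \frac{2213}{3264} = - \frac{5998129}{94656}$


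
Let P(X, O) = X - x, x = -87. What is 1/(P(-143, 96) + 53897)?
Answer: 1/53841 ≈ 1.8573e-5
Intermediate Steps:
P(X, O) = 87 + X (P(X, O) = X - 1*(-87) = X + 87 = 87 + X)
1/(P(-143, 96) + 53897) = 1/((87 - 143) + 53897) = 1/(-56 + 53897) = 1/53841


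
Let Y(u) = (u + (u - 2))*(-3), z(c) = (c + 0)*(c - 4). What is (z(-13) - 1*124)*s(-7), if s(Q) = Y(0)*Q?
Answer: -4074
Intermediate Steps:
z(c) = c*(-4 + c)
Y(u) = 6 - 6*u (Y(u) = (u + (-2 + u))*(-3) = (-2 + 2*u)*(-3) = 6 - 6*u)
s(Q) = 6*Q (s(Q) = (6 - 6*0)*Q = (6 + 0)*Q = 6*Q)
(z(-13) - 1*124)*s(-7) = (-13*(-4 - 13) - 1*124)*(6*(-7)) = (-13*(-17) - 124)*(-42) = (221 - 124)*(-42) = 97*(-42) = -4074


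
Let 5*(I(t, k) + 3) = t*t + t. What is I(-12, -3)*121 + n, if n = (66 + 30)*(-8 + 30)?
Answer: 24717/5 ≈ 4943.4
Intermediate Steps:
n = 2112 (n = 96*22 = 2112)
I(t, k) = -3 + t/5 + t**2/5 (I(t, k) = -3 + (t*t + t)/5 = -3 + (t**2 + t)/5 = -3 + (t + t**2)/5 = -3 + (t/5 + t**2/5) = -3 + t/5 + t**2/5)
I(-12, -3)*121 + n = (-3 + (1/5)*(-12) + (1/5)*(-12)**2)*121 + 2112 = (-3 - 12/5 + (1/5)*144)*121 + 2112 = (-3 - 12/5 + 144/5)*121 + 2112 = (117/5)*121 + 2112 = 14157/5 + 2112 = 24717/5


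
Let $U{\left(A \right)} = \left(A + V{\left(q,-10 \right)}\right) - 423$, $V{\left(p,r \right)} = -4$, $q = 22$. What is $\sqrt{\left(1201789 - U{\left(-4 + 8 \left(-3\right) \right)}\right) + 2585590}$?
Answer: $\sqrt{3787834} \approx 1946.2$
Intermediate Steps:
$U{\left(A \right)} = -427 + A$ ($U{\left(A \right)} = \left(A - 4\right) - 423 = \left(-4 + A\right) - 423 = -427 + A$)
$\sqrt{\left(1201789 - U{\left(-4 + 8 \left(-3\right) \right)}\right) + 2585590} = \sqrt{\left(1201789 - \left(-427 + \left(-4 + 8 \left(-3\right)\right)\right)\right) + 2585590} = \sqrt{\left(1201789 - \left(-427 - 28\right)\right) + 2585590} = \sqrt{\left(1201789 - -455\right) + 2585590} = \sqrt{\left(1201789 + 455\right) + 2585590} = \sqrt{1202244 + 2585590} = \sqrt{3787834}$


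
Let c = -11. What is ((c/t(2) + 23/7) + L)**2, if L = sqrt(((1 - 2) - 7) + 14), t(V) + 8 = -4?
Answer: 166945/7056 + 353*sqrt(6)/42 ≈ 44.247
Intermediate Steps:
t(V) = -12 (t(V) = -8 - 4 = -12)
L = sqrt(6) (L = sqrt((-1 - 7) + 14) = sqrt(-8 + 14) = sqrt(6) ≈ 2.4495)
((c/t(2) + 23/7) + L)**2 = ((-11/(-12) + 23/7) + sqrt(6))**2 = ((-11*(-1/12) + 23*(1/7)) + sqrt(6))**2 = ((11/12 + 23/7) + sqrt(6))**2 = (353/84 + sqrt(6))**2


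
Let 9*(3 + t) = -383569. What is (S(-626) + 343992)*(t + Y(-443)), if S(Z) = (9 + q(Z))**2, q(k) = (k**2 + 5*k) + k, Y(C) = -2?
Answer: -57789325655723662/9 ≈ -6.4210e+15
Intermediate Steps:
t = -383596/9 (t = -3 + (1/9)*(-383569) = -3 - 383569/9 = -383596/9 ≈ -42622.)
q(k) = k**2 + 6*k
S(Z) = (9 + Z*(6 + Z))**2
(S(-626) + 343992)*(t + Y(-443)) = ((9 - 626*(6 - 626))**2 + 343992)*(-383596/9 - 2) = ((9 - 626*(-620))**2 + 343992)*(-383614/9) = ((9 + 388120)**2 + 343992)*(-383614/9) = (388129**2 + 343992)*(-383614/9) = (150644120641 + 343992)*(-383614/9) = 150644464633*(-383614/9) = -57789325655723662/9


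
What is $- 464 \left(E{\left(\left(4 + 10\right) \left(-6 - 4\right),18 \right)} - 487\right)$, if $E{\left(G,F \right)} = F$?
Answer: $217616$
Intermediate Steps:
$- 464 \left(E{\left(\left(4 + 10\right) \left(-6 - 4\right),18 \right)} - 487\right) = - 464 \left(18 - 487\right) = \left(-464\right) \left(-469\right) = 217616$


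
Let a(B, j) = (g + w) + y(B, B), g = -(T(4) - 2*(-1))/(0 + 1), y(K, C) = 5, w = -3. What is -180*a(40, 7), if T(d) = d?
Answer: 720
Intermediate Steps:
g = -6 (g = -(4 - 2*(-1))/(0 + 1) = -(4 + 2)/1 = -6 ≈ -6.0000)
a(B, j) = -4 (a(B, j) = (-6 - 3) + 5 = -9 + 5 = -4)
-180*a(40, 7) = -180*(-4) = 720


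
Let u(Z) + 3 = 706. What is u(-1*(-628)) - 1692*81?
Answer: -136349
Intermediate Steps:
u(Z) = 703 (u(Z) = -3 + 706 = 703)
u(-1*(-628)) - 1692*81 = 703 - 1692*81 = 703 - 137052 = -136349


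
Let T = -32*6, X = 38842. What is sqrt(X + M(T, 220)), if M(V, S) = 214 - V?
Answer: 4*sqrt(2453) ≈ 198.11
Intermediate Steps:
T = -192
sqrt(X + M(T, 220)) = sqrt(38842 + (214 - 1*(-192))) = sqrt(38842 + (214 + 192)) = sqrt(38842 + 406) = sqrt(39248) = 4*sqrt(2453)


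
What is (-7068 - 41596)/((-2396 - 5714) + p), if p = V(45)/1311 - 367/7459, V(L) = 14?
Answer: 43261185576/7209639191 ≈ 6.0005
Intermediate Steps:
p = -376711/9778749 (p = 14/1311 - 367/7459 = -376711/9778749 ≈ -0.038523)
(-7068 - 41596)/((-2396 - 5714) + p) = (-7068 - 41596)/((-2396 - 5714) - 376711/9778749) = -48664/(-8110 - 376711/9778749) = -48664/(-79306031101/9778749) = -48664*(-9778749/79306031101) = 43261185576/7209639191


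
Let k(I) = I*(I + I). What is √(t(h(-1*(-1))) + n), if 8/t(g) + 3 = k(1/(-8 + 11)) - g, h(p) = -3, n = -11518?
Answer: I*√11482 ≈ 107.15*I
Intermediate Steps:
k(I) = 2*I² (k(I) = I*(2*I) = 2*I²)
t(g) = 8/(-25/9 - g) (t(g) = 8/(-3 + (2*(1/(-8 + 11))² - g)) = 8/(-3 + (2*(1/3)² - g)) = 8/(-3 + (2*(⅓)² - g)) = 8/(-3 + (2*(⅑) - g)) = 8/(-3 + (2/9 - g)) = 8/(-25/9 - g))
√(t(h(-1*(-1))) + n) = √(-72/(25 + 9*(-3)) - 11518) = √(-72/(25 - 27) - 11518) = √(-72/(-2) - 11518) = √(-72*(-½) - 11518) = √(36 - 11518) = √(-11482) = I*√11482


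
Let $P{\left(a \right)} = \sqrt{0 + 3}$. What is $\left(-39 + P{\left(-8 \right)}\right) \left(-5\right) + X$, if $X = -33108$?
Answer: $-32913 - 5 \sqrt{3} \approx -32922.0$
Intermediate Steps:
$P{\left(a \right)} = \sqrt{3}$
$\left(-39 + P{\left(-8 \right)}\right) \left(-5\right) + X = \left(-39 + \sqrt{3}\right) \left(-5\right) - 33108 = \left(195 - 5 \sqrt{3}\right) - 33108 = -32913 - 5 \sqrt{3}$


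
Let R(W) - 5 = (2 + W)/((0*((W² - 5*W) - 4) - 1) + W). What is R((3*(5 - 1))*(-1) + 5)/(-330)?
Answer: -3/176 ≈ -0.017045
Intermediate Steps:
R(W) = 5 + (2 + W)/(-1 + W) (R(W) = 5 + (2 + W)/((0*((W² - 5*W) - 4) - 1) + W) = 5 + (2 + W)/((0*(-4 + W² - 5*W) - 1) + W) = 5 + (2 + W)/((0 - 1) + W) = 5 + (2 + W)/(-1 + W))
R((3*(5 - 1))*(-1) + 5)/(-330) = (3*(-1 + 2*((3*(5 - 1))*(-1) + 5))/(-1 + ((3*(5 - 1))*(-1) + 5)))/(-330) = (3*(-1 + 2*((3*4)*(-1) + 5))/(-1 + ((3*4)*(-1) + 5)))*(-1/330) = (3*(-1 + 2*(12*(-1) + 5))/(-1 + (12*(-1) + 5)))*(-1/330) = (3*(-1 + 2*(-12 + 5))/(-1 + (-12 + 5)))*(-1/330) = (3*(-1 + 2*(-7))/(-1 - 7))*(-1/330) = (3*(-1 - 14)/(-8))*(-1/330) = (3*(-⅛)*(-15))*(-1/330) = (45/8)*(-1/330) = -3/176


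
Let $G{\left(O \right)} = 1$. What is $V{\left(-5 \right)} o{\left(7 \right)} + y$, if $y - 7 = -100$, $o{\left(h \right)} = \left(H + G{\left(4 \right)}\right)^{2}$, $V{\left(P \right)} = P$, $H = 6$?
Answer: $-338$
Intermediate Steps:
$o{\left(h \right)} = 49$ ($o{\left(h \right)} = \left(6 + 1\right)^{2} = 7^{2} = 49$)
$y = -93$ ($y = 7 - 100 = -93$)
$V{\left(-5 \right)} o{\left(7 \right)} + y = \left(-5\right) 49 - 93 = -245 - 93 = -338$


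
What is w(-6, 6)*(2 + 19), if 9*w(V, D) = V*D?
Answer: -84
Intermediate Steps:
w(V, D) = D*V/9 (w(V, D) = (V*D)/9 = (D*V)/9 = D*V/9)
w(-6, 6)*(2 + 19) = ((1/9)*6*(-6))*(2 + 19) = -4*21 = -84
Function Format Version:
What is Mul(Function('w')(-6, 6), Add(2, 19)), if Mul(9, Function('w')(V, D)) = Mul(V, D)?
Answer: -84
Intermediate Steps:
Function('w')(V, D) = Mul(Rational(1, 9), D, V) (Function('w')(V, D) = Mul(Rational(1, 9), Mul(V, D)) = Mul(Rational(1, 9), Mul(D, V)) = Mul(Rational(1, 9), D, V))
Mul(Function('w')(-6, 6), Add(2, 19)) = Mul(Mul(Rational(1, 9), 6, -6), Add(2, 19)) = Mul(-4, 21) = -84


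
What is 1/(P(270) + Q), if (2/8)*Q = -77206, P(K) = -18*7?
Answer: -1/308950 ≈ -3.2368e-6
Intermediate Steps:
P(K) = -126
Q = -308824 (Q = 4*(-77206) = -308824)
1/(P(270) + Q) = 1/(-126 - 308824) = 1/(-308950) = -1/308950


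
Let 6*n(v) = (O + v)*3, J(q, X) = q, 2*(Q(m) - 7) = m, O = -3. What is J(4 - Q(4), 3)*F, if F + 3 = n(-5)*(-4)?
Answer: -65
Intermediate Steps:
Q(m) = 7 + m/2
n(v) = -3/2 + v/2 (n(v) = ((-3 + v)*3)/6 = (-9 + 3*v)/6 = -3/2 + v/2)
F = 13 (F = -3 + (-3/2 + (½)*(-5))*(-4) = -3 + (-3/2 - 5/2)*(-4) = -3 - 4*(-4) = -3 + 16 = 13)
J(4 - Q(4), 3)*F = (4 - (7 + (½)*4))*13 = (4 - (7 + 2))*13 = (4 - 1*9)*13 = (4 - 9)*13 = -5*13 = -65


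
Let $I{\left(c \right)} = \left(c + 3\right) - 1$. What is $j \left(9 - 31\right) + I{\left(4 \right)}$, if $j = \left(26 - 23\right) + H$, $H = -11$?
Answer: $182$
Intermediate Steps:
$j = -8$ ($j = \left(26 - 23\right) - 11 = 3 - 11 = -8$)
$I{\left(c \right)} = 2 + c$ ($I{\left(c \right)} = \left(3 + c\right) - 1 = 2 + c$)
$j \left(9 - 31\right) + I{\left(4 \right)} = - 8 \left(9 - 31\right) + \left(2 + 4\right) = - 8 \left(9 - 31\right) + 6 = \left(-8\right) \left(-22\right) + 6 = 176 + 6 = 182$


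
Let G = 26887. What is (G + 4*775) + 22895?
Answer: 52882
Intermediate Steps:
(G + 4*775) + 22895 = (26887 + 4*775) + 22895 = (26887 + 3100) + 22895 = 29987 + 22895 = 52882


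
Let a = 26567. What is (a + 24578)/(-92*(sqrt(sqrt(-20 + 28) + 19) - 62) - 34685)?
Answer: -51145/(28981 + 92*sqrt(19 + 2*sqrt(2))) ≈ -1.7390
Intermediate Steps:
(a + 24578)/(-92*(sqrt(sqrt(-20 + 28) + 19) - 62) - 34685) = (26567 + 24578)/(-92*(sqrt(sqrt(-20 + 28) + 19) - 62) - 34685) = 51145/(-92*(sqrt(sqrt(8) + 19) - 62) - 34685) = 51145/(-92*(sqrt(2*sqrt(2) + 19) - 62) - 34685) = 51145/(-92*(sqrt(19 + 2*sqrt(2)) - 62) - 34685) = 51145/(-92*(-62 + sqrt(19 + 2*sqrt(2))) - 34685) = 51145/((5704 - 92*sqrt(19 + 2*sqrt(2))) - 34685) = 51145/(-28981 - 92*sqrt(19 + 2*sqrt(2)))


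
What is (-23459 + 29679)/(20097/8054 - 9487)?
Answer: -50095880/76388201 ≈ -0.65581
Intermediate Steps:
(-23459 + 29679)/(20097/8054 - 9487) = 6220/(20097*(1/8054) - 9487) = 6220/(20097/8054 - 9487) = 6220/(-76388201/8054) = 6220*(-8054/76388201) = -50095880/76388201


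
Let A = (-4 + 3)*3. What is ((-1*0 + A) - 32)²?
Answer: 1225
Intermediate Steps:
A = -3 (A = -1*3 = -3)
((-1*0 + A) - 32)² = ((-1*0 - 3) - 32)² = ((0 - 3) - 32)² = (-3 - 32)² = (-35)² = 1225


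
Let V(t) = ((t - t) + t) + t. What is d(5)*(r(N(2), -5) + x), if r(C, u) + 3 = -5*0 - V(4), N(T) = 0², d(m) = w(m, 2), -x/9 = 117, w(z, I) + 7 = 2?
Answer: 5320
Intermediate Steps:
w(z, I) = -5 (w(z, I) = -7 + 2 = -5)
x = -1053 (x = -9*117 = -1053)
d(m) = -5
V(t) = 2*t (V(t) = (0 + t) + t = t + t = 2*t)
N(T) = 0
r(C, u) = -11 (r(C, u) = -3 + (-5*0 - 2*4) = -3 + (0 - 1*8) = -3 + (0 - 8) = -3 - 8 = -11)
d(5)*(r(N(2), -5) + x) = -5*(-11 - 1053) = -5*(-1064) = 5320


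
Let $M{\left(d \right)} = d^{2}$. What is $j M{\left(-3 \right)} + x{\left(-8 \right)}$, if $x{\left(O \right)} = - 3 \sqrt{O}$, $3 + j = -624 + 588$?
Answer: $-351 - 6 i \sqrt{2} \approx -351.0 - 8.4853 i$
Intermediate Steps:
$j = -39$ ($j = -3 + \left(-624 + 588\right) = -3 - 36 = -39$)
$j M{\left(-3 \right)} + x{\left(-8 \right)} = - 39 \left(-3\right)^{2} - 3 \sqrt{-8} = \left(-39\right) 9 - 3 \cdot 2 i \sqrt{2} = -351 - 6 i \sqrt{2}$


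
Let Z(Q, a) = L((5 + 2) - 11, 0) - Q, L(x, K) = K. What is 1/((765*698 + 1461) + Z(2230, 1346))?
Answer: 1/533201 ≈ 1.8755e-6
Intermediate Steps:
Z(Q, a) = -Q (Z(Q, a) = 0 - Q = -Q)
1/((765*698 + 1461) + Z(2230, 1346)) = 1/((765*698 + 1461) - 1*2230) = 1/((533970 + 1461) - 2230) = 1/(535431 - 2230) = 1/533201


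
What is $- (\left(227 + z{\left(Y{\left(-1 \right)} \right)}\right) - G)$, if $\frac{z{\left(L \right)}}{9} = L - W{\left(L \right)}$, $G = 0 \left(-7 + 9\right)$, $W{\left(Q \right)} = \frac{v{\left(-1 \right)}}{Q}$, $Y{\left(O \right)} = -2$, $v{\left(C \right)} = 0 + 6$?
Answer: $-236$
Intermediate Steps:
$v{\left(C \right)} = 6$
$W{\left(Q \right)} = \frac{6}{Q}$
$G = 0$ ($G = 0 \cdot 2 = 0$)
$z{\left(L \right)} = - \frac{54}{L} + 9 L$ ($z{\left(L \right)} = 9 \left(L - \frac{6}{L}\right) = - \frac{54}{L} + 9 L$)
$- (\left(227 + z{\left(Y{\left(-1 \right)} \right)}\right) - G) = - (\left(227 + \left(- \frac{54}{-2} + 9 \left(-2\right)\right)\right) - 0) = - (\left(227 - -9\right) + 0) = - (\left(227 + \left(27 - 18\right)\right) + 0) = - (\left(227 + 9\right) + 0) = - (236 + 0) = \left(-1\right) 236 = -236$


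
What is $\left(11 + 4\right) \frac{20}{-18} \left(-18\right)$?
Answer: $300$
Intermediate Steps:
$\left(11 + 4\right) \frac{20}{-18} \left(-18\right) = 15 \cdot 20 \left(- \frac{1}{18}\right) \left(-18\right) = 15 \left(- \frac{10}{9}\right) \left(-18\right) = \left(- \frac{50}{3}\right) \left(-18\right) = 300$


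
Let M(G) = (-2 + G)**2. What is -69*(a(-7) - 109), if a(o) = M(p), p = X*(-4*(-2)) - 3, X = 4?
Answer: -42780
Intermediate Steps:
p = 29 (p = 4*(-4*(-2)) - 3 = 4*8 - 3 = 32 - 3 = 29)
a(o) = 729 (a(o) = (-2 + 29)**2 = 27**2 = 729)
-69*(a(-7) - 109) = -69*(729 - 109) = -69*620 = -42780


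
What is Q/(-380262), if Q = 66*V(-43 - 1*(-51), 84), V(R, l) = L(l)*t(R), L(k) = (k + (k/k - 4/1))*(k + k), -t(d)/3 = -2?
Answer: -898128/63377 ≈ -14.171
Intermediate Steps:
t(d) = 6 (t(d) = -3*(-2) = 6)
L(k) = 2*k*(-3 + k) (L(k) = (k + (1 - 4*1))*(2*k) = (k + (1 - 4))*(2*k) = (k - 3)*(2*k) = (-3 + k)*(2*k) = 2*k*(-3 + k))
V(R, l) = 12*l*(-3 + l) (V(R, l) = (2*l*(-3 + l))*6 = 12*l*(-3 + l))
Q = 5388768 (Q = 66*(12*84*(-3 + 84)) = 66*(12*84*81) = 66*81648 = 5388768)
Q/(-380262) = 5388768/(-380262) = 5388768*(-1/380262) = -898128/63377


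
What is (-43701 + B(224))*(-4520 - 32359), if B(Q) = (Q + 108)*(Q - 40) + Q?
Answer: -649476069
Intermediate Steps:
B(Q) = Q + (-40 + Q)*(108 + Q) (B(Q) = (108 + Q)*(-40 + Q) + Q = (-40 + Q)*(108 + Q) + Q = Q + (-40 + Q)*(108 + Q))
(-43701 + B(224))*(-4520 - 32359) = (-43701 + (-4320 + 224² + 69*224))*(-4520 - 32359) = (-43701 + (-4320 + 50176 + 15456))*(-36879) = (-43701 + 61312)*(-36879) = 17611*(-36879) = -649476069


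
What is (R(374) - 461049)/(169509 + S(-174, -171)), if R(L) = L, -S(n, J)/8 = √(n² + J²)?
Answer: -26029519525/9576497331 - 3685400*√6613/9576497331 ≈ -2.7494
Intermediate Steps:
S(n, J) = -8*√(J² + n²) (S(n, J) = -8*√(n² + J²) = -8*√(J² + n²))
(R(374) - 461049)/(169509 + S(-174, -171)) = (374 - 461049)/(169509 - 8*√((-171)² + (-174)²)) = -460675/(169509 - 8*√(29241 + 30276)) = -460675/(169509 - 24*√6613)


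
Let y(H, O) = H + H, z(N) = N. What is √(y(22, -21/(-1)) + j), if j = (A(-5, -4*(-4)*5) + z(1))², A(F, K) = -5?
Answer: 2*√15 ≈ 7.7460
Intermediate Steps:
y(H, O) = 2*H
j = 16 (j = (-5 + 1)² = (-4)² = 16)
√(y(22, -21/(-1)) + j) = √(2*22 + 16) = √(44 + 16) = √60 = 2*√15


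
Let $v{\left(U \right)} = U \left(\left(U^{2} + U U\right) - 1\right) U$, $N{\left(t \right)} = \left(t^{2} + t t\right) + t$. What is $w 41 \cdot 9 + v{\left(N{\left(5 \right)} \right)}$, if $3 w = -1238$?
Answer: $18145951$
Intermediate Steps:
$w = - \frac{1238}{3}$ ($w = \frac{1}{3} \left(-1238\right) = - \frac{1238}{3} \approx -412.67$)
$N{\left(t \right)} = t + 2 t^{2}$ ($N{\left(t \right)} = \left(t^{2} + t^{2}\right) + t = 2 t^{2} + t = t + 2 t^{2}$)
$v{\left(U \right)} = U^{2} \left(-1 + 2 U^{2}\right)$ ($v{\left(U \right)} = U \left(\left(U^{2} + U^{2}\right) - 1\right) U = U \left(2 U^{2} - 1\right) U = U \left(-1 + 2 U^{2}\right) U = U^{2} \left(-1 + 2 U^{2}\right)$)
$w 41 \cdot 9 + v{\left(N{\left(5 \right)} \right)} = - \frac{1238 \cdot 41 \cdot 9}{3} - \left(\left(5 \left(1 + 2 \cdot 5\right)\right)^{2} - 2 \cdot 625 \left(1 + 2 \cdot 5\right)^{4}\right) = \left(- \frac{1238}{3}\right) 369 - \left(\left(5 \left(1 + 10\right)\right)^{2} - 2 \cdot 625 \left(1 + 10\right)^{4}\right) = -152274 + \left(- \left(5 \cdot 11\right)^{2} + 2 \left(5 \cdot 11\right)^{4}\right) = -152274 + \left(- 55^{2} + 2 \cdot 55^{4}\right) = -152274 + \left(\left(-1\right) 3025 + 2 \cdot 9150625\right) = -152274 + \left(-3025 + 18301250\right) = -152274 + 18298225 = 18145951$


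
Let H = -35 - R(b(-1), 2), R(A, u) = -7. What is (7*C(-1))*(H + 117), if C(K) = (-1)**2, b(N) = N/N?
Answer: 623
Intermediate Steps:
b(N) = 1
C(K) = 1
H = -28 (H = -35 - 1*(-7) = -35 + 7 = -28)
(7*C(-1))*(H + 117) = (7*1)*(-28 + 117) = 7*89 = 623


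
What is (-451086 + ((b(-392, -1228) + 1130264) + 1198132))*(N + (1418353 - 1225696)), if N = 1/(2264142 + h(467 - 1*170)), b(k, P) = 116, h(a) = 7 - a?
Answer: 409416797574057445/1131926 ≈ 3.6170e+11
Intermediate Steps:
N = 1/2263852 (N = 1/(2264142 + (7 - (467 - 1*170))) = 1/(2264142 + (7 - (467 - 170))) = 1/(2264142 + (7 - 1*297)) = 1/(2264142 + (7 - 297)) = 1/(2264142 - 290) = 1/2263852 ≈ 4.4173e-7)
(-451086 + ((b(-392, -1228) + 1130264) + 1198132))*(N + (1418353 - 1225696)) = (-451086 + ((116 + 1130264) + 1198132))*(1/2263852 + (1418353 - 1225696)) = (-451086 + (1130380 + 1198132))*(1/2263852 + 192657) = (-451086 + 2328512)*(436146934765/2263852) = 1877426*(436146934765/2263852) = 409416797574057445/1131926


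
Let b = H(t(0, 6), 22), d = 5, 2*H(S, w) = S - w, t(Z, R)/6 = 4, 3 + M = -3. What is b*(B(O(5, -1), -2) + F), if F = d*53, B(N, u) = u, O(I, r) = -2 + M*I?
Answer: 263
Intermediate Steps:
M = -6 (M = -3 - 3 = -6)
t(Z, R) = 24 (t(Z, R) = 6*4 = 24)
H(S, w) = S/2 - w/2 (H(S, w) = (S - w)/2 = S/2 - w/2)
O(I, r) = -2 - 6*I
b = 1 (b = (1/2)*24 - 1/2*22 = 12 - 11 = 1)
F = 265 (F = 5*53 = 265)
b*(B(O(5, -1), -2) + F) = 1*(-2 + 265) = 1*263 = 263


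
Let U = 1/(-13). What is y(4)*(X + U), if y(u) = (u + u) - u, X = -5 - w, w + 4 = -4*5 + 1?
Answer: 932/13 ≈ 71.692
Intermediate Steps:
w = -23 (w = -4 + (-4*5 + 1) = -4 + (-20 + 1) = -4 - 19 = -23)
U = -1/13 ≈ -0.076923
X = 18 (X = -5 - 1*(-23) = -5 + 23 = 18)
y(u) = u (y(u) = 2*u - u = u)
y(4)*(X + U) = 4*(18 - 1/13) = 4*(233/13) = 932/13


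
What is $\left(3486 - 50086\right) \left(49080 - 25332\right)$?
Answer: $-1106656800$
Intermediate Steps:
$\left(3486 - 50086\right) \left(49080 - 25332\right) = \left(-46600\right) 23748 = -1106656800$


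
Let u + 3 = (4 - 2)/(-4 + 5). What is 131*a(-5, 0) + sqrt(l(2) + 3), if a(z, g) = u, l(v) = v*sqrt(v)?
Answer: -131 + sqrt(3 + 2*sqrt(2)) ≈ -128.59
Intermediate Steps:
l(v) = v**(3/2)
u = -1 (u = -3 + (4 - 2)/(-4 + 5) = -3 + 2/1 = -3 + 2*1 = -3 + 2 = -1)
a(z, g) = -1
131*a(-5, 0) + sqrt(l(2) + 3) = 131*(-1) + sqrt(2**(3/2) + 3) = -131 + sqrt(2*sqrt(2) + 3) = -131 + sqrt(3 + 2*sqrt(2))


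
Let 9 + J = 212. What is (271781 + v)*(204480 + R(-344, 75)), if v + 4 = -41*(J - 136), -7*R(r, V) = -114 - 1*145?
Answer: 55021208510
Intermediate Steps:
R(r, V) = 37 (R(r, V) = -(-114 - 1*145)/7 = -(-114 - 145)/7 = -1/7*(-259) = 37)
J = 203 (J = -9 + 212 = 203)
v = -2751 (v = -4 - 41*(203 - 136) = -4 - 41*67 = -4 - 2747 = -2751)
(271781 + v)*(204480 + R(-344, 75)) = (271781 - 2751)*(204480 + 37) = 269030*204517 = 55021208510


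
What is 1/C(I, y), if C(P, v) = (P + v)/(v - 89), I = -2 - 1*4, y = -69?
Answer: 158/75 ≈ 2.1067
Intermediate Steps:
I = -6 (I = -2 - 4 = -6)
C(P, v) = (P + v)/(-89 + v)
1/C(I, y) = 1/((-6 - 69)/(-89 - 69)) = 1/(-75/(-158)) = 1/(-1/158*(-75)) = 1/(75/158) = 158/75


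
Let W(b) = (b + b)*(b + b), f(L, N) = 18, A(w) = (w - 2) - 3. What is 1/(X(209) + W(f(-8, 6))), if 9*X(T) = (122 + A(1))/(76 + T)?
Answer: 2565/3324358 ≈ 0.00077158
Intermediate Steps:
A(w) = -5 + w (A(w) = (-2 + w) - 3 = -5 + w)
W(b) = 4*b² (W(b) = (2*b)*(2*b) = 4*b²)
X(T) = 118/(9*(76 + T)) (X(T) = ((122 + (-5 + 1))/(76 + T))/9 = ((122 - 4)/(76 + T))/9 = (118/(76 + T))/9 = 118/(9*(76 + T)))
1/(X(209) + W(f(-8, 6))) = 1/(118/(9*(76 + 209)) + 4*18²) = 1/((118/9)/285 + 4*324) = 1/((118/9)*(1/285) + 1296) = 1/(118/2565 + 1296) = 1/(3324358/2565) = 2565/3324358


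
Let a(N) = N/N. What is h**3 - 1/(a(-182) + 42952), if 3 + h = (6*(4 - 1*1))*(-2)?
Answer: -2547929008/42953 ≈ -59319.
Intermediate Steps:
h = -39 (h = -3 + (6*(4 - 1*1))*(-2) = -3 + (6*(4 - 1))*(-2) = -3 + (6*3)*(-2) = -3 + 18*(-2) = -3 - 36 = -39)
a(N) = 1
h**3 - 1/(a(-182) + 42952) = (-39)**3 - 1/(1 + 42952) = -59319 - 1/42953 = -2547929008/42953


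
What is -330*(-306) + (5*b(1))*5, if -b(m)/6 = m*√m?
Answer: 100830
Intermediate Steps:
b(m) = -6*m^(3/2) (b(m) = -6*m*√m = -6*m^(3/2))
-330*(-306) + (5*b(1))*5 = -330*(-306) + (5*(-6*1^(3/2)))*5 = 100980 + (5*(-6*1))*5 = 100980 + (5*(-6))*5 = 100980 - 30*5 = 100980 - 150 = 100830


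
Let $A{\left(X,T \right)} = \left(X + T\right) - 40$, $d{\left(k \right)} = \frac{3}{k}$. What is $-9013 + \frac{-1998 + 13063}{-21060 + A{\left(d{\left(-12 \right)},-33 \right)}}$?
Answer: $- \frac{761940189}{84533} \approx -9013.5$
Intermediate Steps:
$A{\left(X,T \right)} = -40 + T + X$ ($A{\left(X,T \right)} = \left(T + X\right) - 40 = -40 + T + X$)
$-9013 + \frac{-1998 + 13063}{-21060 + A{\left(d{\left(-12 \right)},-33 \right)}} = -9013 + \frac{-1998 + 13063}{-21060 - \left(73 + \frac{1}{4}\right)} = -9013 + \frac{11065}{-21060 - \frac{293}{4}} = -9013 + \frac{11065}{- \frac{84533}{4}} = -9013 + 11065 \left(- \frac{4}{84533}\right) = -9013 - \frac{44260}{84533} = - \frac{761940189}{84533}$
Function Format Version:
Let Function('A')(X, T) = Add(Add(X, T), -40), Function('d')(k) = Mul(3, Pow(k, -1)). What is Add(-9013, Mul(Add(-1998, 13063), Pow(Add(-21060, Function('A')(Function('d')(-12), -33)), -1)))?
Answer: Rational(-761940189, 84533) ≈ -9013.5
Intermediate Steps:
Function('A')(X, T) = Add(-40, T, X) (Function('A')(X, T) = Add(Add(T, X), -40) = Add(-40, T, X))
Add(-9013, Mul(Add(-1998, 13063), Pow(Add(-21060, Function('A')(Function('d')(-12), -33)), -1))) = Add(-9013, Mul(Add(-1998, 13063), Pow(Add(-21060, Add(-40, -33, Mul(3, Pow(-12, -1)))), -1))) = Add(-9013, Mul(11065, Pow(Add(-21060, Add(-40, -33, Mul(3, Rational(-1, 12)))), -1))) = Add(-9013, Mul(11065, Pow(Add(-21060, Add(-40, -33, Rational(-1, 4))), -1))) = Add(-9013, Mul(11065, Pow(Add(-21060, Rational(-293, 4)), -1))) = Add(-9013, Mul(11065, Pow(Rational(-84533, 4), -1))) = Add(-9013, Mul(11065, Rational(-4, 84533))) = Add(-9013, Rational(-44260, 84533)) = Rational(-761940189, 84533)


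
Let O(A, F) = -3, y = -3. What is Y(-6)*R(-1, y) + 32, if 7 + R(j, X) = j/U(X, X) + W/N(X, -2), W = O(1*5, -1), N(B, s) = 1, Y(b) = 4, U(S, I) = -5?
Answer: -36/5 ≈ -7.2000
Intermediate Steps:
W = -3
R(j, X) = -10 - j/5 (R(j, X) = -7 + (j/(-5) - 3/1) = -7 + (j*(-1/5) - 3*1) = -7 + (-j/5 - 3) = -7 + (-3 - j/5) = -10 - j/5)
Y(-6)*R(-1, y) + 32 = 4*(-10 - 1/5*(-1)) + 32 = 4*(-10 + 1/5) + 32 = 4*(-49/5) + 32 = -196/5 + 32 = -36/5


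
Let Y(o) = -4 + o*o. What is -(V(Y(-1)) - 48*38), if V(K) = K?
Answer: 1827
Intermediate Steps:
Y(o) = -4 + o²
-(V(Y(-1)) - 48*38) = -((-4 + (-1)²) - 48*38) = -((-4 + 1) - 1824) = -(-3 - 1824) = -1*(-1827) = 1827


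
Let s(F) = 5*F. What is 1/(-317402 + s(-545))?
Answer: -1/320127 ≈ -3.1238e-6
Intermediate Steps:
1/(-317402 + s(-545)) = 1/(-317402 + 5*(-545)) = 1/(-317402 - 2725) = 1/(-320127) = -1/320127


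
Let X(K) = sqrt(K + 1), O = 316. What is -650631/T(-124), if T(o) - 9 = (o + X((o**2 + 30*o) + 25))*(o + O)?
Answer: 1720485241/15083017 + 41640384*sqrt(1298)/15083017 ≈ 213.53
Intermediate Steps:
X(K) = sqrt(1 + K)
T(o) = 9 + (316 + o)*(o + sqrt(26 + o**2 + 30*o)) (T(o) = 9 + (o + sqrt(1 + ((o**2 + 30*o) + 25)))*(o + 316) = 9 + (o + sqrt(1 + (25 + o**2 + 30*o)))*(316 + o) = 9 + (o + sqrt(26 + o**2 + 30*o))*(316 + o) = 9 + (316 + o)*(o + sqrt(26 + o**2 + 30*o)))
-650631/T(-124) = -650631/(9 + (-124)**2 + 316*(-124) + 316*sqrt(26 + (-124)**2 + 30*(-124)) - 124*sqrt(26 + (-124)**2 + 30*(-124))) = -650631/(9 + 15376 - 39184 + 316*sqrt(26 + 15376 - 3720) - 124*sqrt(26 + 15376 - 3720)) = -650631/(9 + 15376 - 39184 + 316*sqrt(11682) - 372*sqrt(1298)) = -650631/(9 + 15376 - 39184 + 316*(3*sqrt(1298)) - 372*sqrt(1298)) = -650631/(9 + 15376 - 39184 + 948*sqrt(1298) - 372*sqrt(1298)) = -650631/(-23799 + 576*sqrt(1298))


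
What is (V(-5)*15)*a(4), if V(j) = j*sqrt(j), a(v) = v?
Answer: -300*I*sqrt(5) ≈ -670.82*I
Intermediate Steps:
V(j) = j**(3/2)
(V(-5)*15)*a(4) = ((-5)**(3/2)*15)*4 = (-5*I*sqrt(5)*15)*4 = -75*I*sqrt(5)*4 = -300*I*sqrt(5)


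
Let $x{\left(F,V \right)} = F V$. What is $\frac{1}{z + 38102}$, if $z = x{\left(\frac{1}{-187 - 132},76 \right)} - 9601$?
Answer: $\frac{319}{9091743} \approx 3.5087 \cdot 10^{-5}$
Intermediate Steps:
$z = - \frac{3062795}{319}$ ($z = \frac{1}{-187 - 132} \cdot 76 - 9601 = \frac{1}{-319} \cdot 76 - 9601 = \left(- \frac{1}{319}\right) 76 - 9601 = - \frac{76}{319} - 9601 = - \frac{3062795}{319} \approx -9601.2$)
$\frac{1}{z + 38102} = \frac{1}{- \frac{3062795}{319} + 38102} = \frac{1}{\frac{9091743}{319}} = \frac{319}{9091743}$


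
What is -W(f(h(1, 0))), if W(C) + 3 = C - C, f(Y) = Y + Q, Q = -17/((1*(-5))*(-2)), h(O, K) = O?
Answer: 3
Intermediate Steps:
Q = -17/10 (Q = -17/((-5*(-2))) = -17/10 ≈ -1.7000)
f(Y) = -17/10 + Y (f(Y) = Y - 17/10 = -17/10 + Y)
W(C) = -3 (W(C) = -3 + (C - C) = -3 + 0 = -3)
-W(f(h(1, 0))) = -1*(-3) = 3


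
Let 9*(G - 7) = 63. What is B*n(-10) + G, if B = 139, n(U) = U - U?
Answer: 14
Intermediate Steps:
n(U) = 0
G = 14 (G = 7 + (⅑)*63 = 7 + 7 = 14)
B*n(-10) + G = 139*0 + 14 = 0 + 14 = 14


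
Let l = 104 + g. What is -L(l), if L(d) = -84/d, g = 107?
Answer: 84/211 ≈ 0.39810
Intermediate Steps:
l = 211 (l = 104 + 107 = 211)
-L(l) = -(-84)/211 = -1*(-84/211) = 84/211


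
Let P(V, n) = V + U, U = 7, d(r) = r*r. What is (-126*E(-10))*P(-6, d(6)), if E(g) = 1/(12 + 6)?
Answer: -7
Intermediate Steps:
d(r) = r²
E(g) = 1/18
P(V, n) = 7 + V (P(V, n) = V + 7 = 7 + V)
(-126*E(-10))*P(-6, d(6)) = (-126*1/18)*(7 - 6) = -7*1 = -7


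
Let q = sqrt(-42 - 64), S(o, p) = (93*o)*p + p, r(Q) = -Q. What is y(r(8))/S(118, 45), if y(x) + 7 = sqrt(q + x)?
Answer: -7/493875 + sqrt(-8 + I*sqrt(106))/493875 ≈ -1.096e-5 + 6.5671e-6*I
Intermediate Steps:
S(o, p) = p + 93*o*p (S(o, p) = 93*o*p + p = p + 93*o*p)
q = I*sqrt(106) (q = sqrt(-106) = I*sqrt(106) ≈ 10.296*I)
y(x) = -7 + sqrt(x + I*sqrt(106)) (y(x) = -7 + sqrt(I*sqrt(106) + x) = -7 + sqrt(x + I*sqrt(106)))
y(r(8))/S(118, 45) = (-7 + sqrt(-1*8 + I*sqrt(106)))/((45*(1 + 93*118))) = (-7 + sqrt(-8 + I*sqrt(106)))/((45*(1 + 10974))) = (-7 + sqrt(-8 + I*sqrt(106)))/((45*10975)) = (-7 + sqrt(-8 + I*sqrt(106)))/493875 = (-7 + sqrt(-8 + I*sqrt(106)))*(1/493875) = -7/493875 + sqrt(-8 + I*sqrt(106))/493875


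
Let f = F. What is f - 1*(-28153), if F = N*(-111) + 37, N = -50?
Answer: 33740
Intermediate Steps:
F = 5587 (F = -50*(-111) + 37 = 5550 + 37 = 5587)
f = 5587
f - 1*(-28153) = 5587 - 1*(-28153) = 5587 + 28153 = 33740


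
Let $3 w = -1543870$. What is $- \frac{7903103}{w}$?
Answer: $\frac{23709309}{1543870} \approx 15.357$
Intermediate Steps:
$w = - \frac{1543870}{3}$ ($w = \frac{1}{3} \left(-1543870\right) = - \frac{1543870}{3} \approx -5.1462 \cdot 10^{5}$)
$- \frac{7903103}{w} = - \frac{7903103}{- \frac{1543870}{3}} = \left(-7903103\right) \left(- \frac{3}{1543870}\right) = \frac{23709309}{1543870}$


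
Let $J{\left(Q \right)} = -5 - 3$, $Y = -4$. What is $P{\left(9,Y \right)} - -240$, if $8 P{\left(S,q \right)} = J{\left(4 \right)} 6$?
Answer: $234$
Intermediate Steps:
$J{\left(Q \right)} = -8$
$P{\left(S,q \right)} = -6$ ($P{\left(S,q \right)} = \frac{\left(-8\right) 6}{8} = \frac{1}{8} \left(-48\right) = -6$)
$P{\left(9,Y \right)} - -240 = -6 - -240 = -6 + 240 = 234$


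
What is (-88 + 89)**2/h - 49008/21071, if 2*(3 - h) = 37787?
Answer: -1851613390/796083451 ≈ -2.3259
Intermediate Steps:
h = -37781/2 (h = 3 - 1/2*37787 = 3 - 37787/2 = -37781/2 ≈ -18891.)
(-88 + 89)**2/h - 49008/21071 = (-88 + 89)**2/(-37781/2) - 49008/21071 = 1**2*(-2/37781) - 49008*1/21071 = 1*(-2/37781) - 49008/21071 = -2/37781 - 49008/21071 = -1851613390/796083451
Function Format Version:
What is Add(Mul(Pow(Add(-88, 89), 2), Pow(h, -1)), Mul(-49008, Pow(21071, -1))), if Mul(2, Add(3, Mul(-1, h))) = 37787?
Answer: Rational(-1851613390, 796083451) ≈ -2.3259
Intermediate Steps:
h = Rational(-37781, 2) (h = Add(3, Mul(Rational(-1, 2), 37787)) = Add(3, Rational(-37787, 2)) = Rational(-37781, 2) ≈ -18891.)
Add(Mul(Pow(Add(-88, 89), 2), Pow(h, -1)), Mul(-49008, Pow(21071, -1))) = Add(Mul(Pow(Add(-88, 89), 2), Pow(Rational(-37781, 2), -1)), Mul(-49008, Pow(21071, -1))) = Add(Mul(Pow(1, 2), Rational(-2, 37781)), Mul(-49008, Rational(1, 21071))) = Add(Mul(1, Rational(-2, 37781)), Rational(-49008, 21071)) = Add(Rational(-2, 37781), Rational(-49008, 21071)) = Rational(-1851613390, 796083451)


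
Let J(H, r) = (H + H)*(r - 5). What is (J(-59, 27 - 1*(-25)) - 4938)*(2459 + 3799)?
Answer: -65608872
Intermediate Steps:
J(H, r) = 2*H*(-5 + r) (J(H, r) = (2*H)*(-5 + r) = 2*H*(-5 + r))
(J(-59, 27 - 1*(-25)) - 4938)*(2459 + 3799) = (2*(-59)*(-5 + (27 - 1*(-25))) - 4938)*(2459 + 3799) = (2*(-59)*(-5 + (27 + 25)) - 4938)*6258 = (2*(-59)*(-5 + 52) - 4938)*6258 = (2*(-59)*47 - 4938)*6258 = (-5546 - 4938)*6258 = -10484*6258 = -65608872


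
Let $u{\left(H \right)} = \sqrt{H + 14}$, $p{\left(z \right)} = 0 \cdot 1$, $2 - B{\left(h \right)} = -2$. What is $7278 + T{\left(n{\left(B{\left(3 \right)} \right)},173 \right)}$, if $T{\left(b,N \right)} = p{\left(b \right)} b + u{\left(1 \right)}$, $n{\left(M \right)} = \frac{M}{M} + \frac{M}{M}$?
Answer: $7278 + \sqrt{15} \approx 7281.9$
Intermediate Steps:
$B{\left(h \right)} = 4$ ($B{\left(h \right)} = 2 - -2 = 2 + 2 = 4$)
$p{\left(z \right)} = 0$
$n{\left(M \right)} = 2$ ($n{\left(M \right)} = 1 + 1 = 2$)
$u{\left(H \right)} = \sqrt{14 + H}$
$T{\left(b,N \right)} = \sqrt{15}$ ($T{\left(b,N \right)} = 0 b + \sqrt{14 + 1} = 0 + \sqrt{15} = \sqrt{15}$)
$7278 + T{\left(n{\left(B{\left(3 \right)} \right)},173 \right)} = 7278 + \sqrt{15}$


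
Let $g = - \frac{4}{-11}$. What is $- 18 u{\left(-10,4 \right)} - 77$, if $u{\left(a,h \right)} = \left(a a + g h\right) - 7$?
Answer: $- \frac{19549}{11} \approx -1777.2$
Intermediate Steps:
$g = \frac{4}{11}$ ($g = \left(-4\right) \left(- \frac{1}{11}\right) = \frac{4}{11} \approx 0.36364$)
$u{\left(a,h \right)} = -7 + a^{2} + \frac{4 h}{11}$ ($u{\left(a,h \right)} = \left(a a + \frac{4 h}{11}\right) - 7 = \left(a^{2} + \frac{4 h}{11}\right) - 7 = -7 + a^{2} + \frac{4 h}{11}$)
$- 18 u{\left(-10,4 \right)} - 77 = - 18 \left(-7 + \left(-10\right)^{2} + \frac{4}{11} \cdot 4\right) - 77 = - 18 \left(-7 + 100 + \frac{16}{11}\right) - 77 = \left(-18\right) \frac{1039}{11} - 77 = - \frac{18702}{11} - 77 = - \frac{19549}{11}$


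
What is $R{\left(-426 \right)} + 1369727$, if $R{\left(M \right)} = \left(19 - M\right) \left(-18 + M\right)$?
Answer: $1172147$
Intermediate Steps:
$R{\left(M \right)} = \left(-18 + M\right) \left(19 - M\right)$
$R{\left(-426 \right)} + 1369727 = \left(-342 - \left(-426\right)^{2} + 37 \left(-426\right)\right) + 1369727 = \left(-342 - 181476 - 15762\right) + 1369727 = -197580 + 1369727 = 1172147$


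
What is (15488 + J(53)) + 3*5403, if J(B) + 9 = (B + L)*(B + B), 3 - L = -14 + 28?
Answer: 36140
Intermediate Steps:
L = -11 (L = 3 - (-14 + 28) = 3 - 1*14 = 3 - 14 = -11)
J(B) = -9 + 2*B*(-11 + B) (J(B) = -9 + (B - 11)*(B + B) = -9 + (-11 + B)*(2*B) = -9 + 2*B*(-11 + B))
(15488 + J(53)) + 3*5403 = (15488 + (-9 - 22*53 + 2*53²)) + 3*5403 = (15488 + (-9 - 1166 + 2*2809)) + 16209 = (15488 + (-9 - 1166 + 5618)) + 16209 = (15488 + 4443) + 16209 = 19931 + 16209 = 36140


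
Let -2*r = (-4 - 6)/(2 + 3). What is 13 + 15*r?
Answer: 28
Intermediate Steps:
r = 1 (r = -(-4 - 6)/(2*(2 + 3)) = -(-5)/5 = -1/2*(-2) = 1)
13 + 15*r = 13 + 15*1 = 13 + 15 = 28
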